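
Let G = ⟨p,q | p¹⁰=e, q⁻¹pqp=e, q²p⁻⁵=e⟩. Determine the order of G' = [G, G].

G' = [G, G] is generated by all commutators. The generator-pair commutators are: [p, q] = p².
The subgroup they normally generate is {e, p², p⁴, p⁶, p⁸}, of order 5.
Check: |G/G'| = 20/5 = 4 is the order of the abelianisation.

Answer: 5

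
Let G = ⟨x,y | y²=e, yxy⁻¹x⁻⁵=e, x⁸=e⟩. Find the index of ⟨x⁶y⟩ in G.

First find ord(x⁶y) by computing successive powers:
  (x⁶y)¹ = x⁶y, (x⁶y)² = x⁴, (x⁶y)³ = x²y, (x⁶y)⁴ = e.
So |⟨x⁶y⟩| = ord(x⁶y) = 4. With |G| = 16, by Lagrange [G : ⟨x⁶y⟩] = 16/4 = 4.

Answer: 4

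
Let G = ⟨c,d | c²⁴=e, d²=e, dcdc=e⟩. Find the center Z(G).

An element z ∈ Z(G) iff z commutes with every generator.
For example c¹² is central: (c¹²)·c = c¹³ = c·(c¹²); (c¹²)·d = c¹²d = d·(c¹²).
Whereas c ∉ Z(G) since c·d = cd ≠ c²³d = d·c.
Checking each of the 48 elements this way gives Z(G) = {e, c¹²}, of order 2.

Answer: {e, c¹²}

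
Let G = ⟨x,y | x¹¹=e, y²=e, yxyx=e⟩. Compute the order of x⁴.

Compute successive powers until reaching e:
  (x⁴)¹ = x⁴, (x⁴)² = x⁸, (x⁴)³ = x, (x⁴)⁴ = x⁵, (x⁴)⁵ = x⁹, (x⁴)⁶ = x², (x⁴)⁷ = x⁶, (x⁴)⁸ = x¹⁰, (x⁴)⁹ = x³, (x⁴)¹⁰ = x⁷, (x⁴)¹¹ = e.
The smallest positive k with (x⁴)ᵏ = e is 11.

Answer: 11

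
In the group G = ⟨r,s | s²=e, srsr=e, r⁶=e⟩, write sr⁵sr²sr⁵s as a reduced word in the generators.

Multiply left to right, reducing at each step:
  s · r⁵ = rs
  (rs) · s = r
  r · r² = r³
  (r³) · s = r³s
  (r³s) · r⁵ = r⁴s
  (r⁴s) · s = r⁴

Answer: r⁴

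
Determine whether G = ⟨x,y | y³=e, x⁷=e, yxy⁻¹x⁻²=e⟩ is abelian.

x·y = xy but y·x = x²y, so x·y ≠ y·x and G is not abelian.

Answer: No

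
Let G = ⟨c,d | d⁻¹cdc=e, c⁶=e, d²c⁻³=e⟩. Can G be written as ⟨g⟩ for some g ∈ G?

Every cyclic group is abelian. But c·d = cd while d·c = c²d⁻¹, so c·d ≠ d·c and G is not abelian. Hence G is not cyclic.

Answer: No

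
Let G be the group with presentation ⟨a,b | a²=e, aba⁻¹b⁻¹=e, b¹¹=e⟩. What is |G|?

Enumerate words in the generators, reducing via the relations: the distinct elements are
  {a, b, e, ab, b², b³, b⁴, b⁵, b⁶, b⁷, b⁸, b⁹, ab², ab³, ab⁴, ab⁵, ab⁶, ab⁷, ab⁸, ab⁹, b¹⁰, ab¹⁰}.
No further products give new elements, so |G| = 22.

Answer: 22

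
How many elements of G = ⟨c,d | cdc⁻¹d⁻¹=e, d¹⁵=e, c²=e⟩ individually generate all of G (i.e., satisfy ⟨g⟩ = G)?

G is cyclic of order 30. An element generates G iff its order is 30, and a cyclic group of order 30 has exactly φ(30) = 8 such elements.

Answer: 8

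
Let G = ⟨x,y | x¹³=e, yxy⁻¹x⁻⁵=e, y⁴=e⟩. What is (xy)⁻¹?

The order of (xy) is 4 (smallest k with (xy)ᵏ = e), so (xy)⁻¹ = (xy)³ = x⁵y³.
Check: (xy) · (x⁵y³) → (xy) · x⁵ = y;   y · y³ = e, giving e as required.

Answer: x⁵y³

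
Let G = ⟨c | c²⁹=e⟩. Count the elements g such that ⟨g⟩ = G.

G is cyclic of order 29. An element generates G iff its order is 29, and a cyclic group of order 29 has exactly φ(29) = 28 such elements.

Answer: 28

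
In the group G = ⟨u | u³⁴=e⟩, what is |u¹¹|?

Compute successive powers until reaching e:
  (u¹¹)¹ = u¹¹, (u¹¹)² = u²², (u¹¹)³ = u³³, (u¹¹)⁴ = u¹⁰, (u¹¹)⁵ = u²¹, (u¹¹)⁶ = u³², (u¹¹)⁷ = u⁹, (u¹¹)⁸ = u²⁰, (u¹¹)⁹ = u³¹, (u¹¹)¹⁰ = u⁸, (u¹¹)¹¹ = u¹⁹, (u¹¹)¹² = u³⁰, (u¹¹)¹³ = u⁷, (u¹¹)¹⁴ = u¹⁸, (u¹¹)¹⁵ = u²⁹, (u¹¹)¹⁶ = u⁶, (u¹¹)¹⁷ = u¹⁷, (u¹¹)¹⁸ = u²⁸, (u¹¹)¹⁹ = u⁵, (u¹¹)²⁰ = u¹⁶, (u¹¹)²¹ = u²⁷, (u¹¹)²² = u⁴, (u¹¹)²³ = u¹⁵, (u¹¹)²⁴ = u²⁶, (u¹¹)²⁵ = u³, (u¹¹)²⁶ = u¹⁴, (u¹¹)²⁷ = u²⁵, (u¹¹)²⁸ = u², (u¹¹)²⁹ = u¹³, (u¹¹)³⁰ = u²⁴, (u¹¹)³¹ = u, (u¹¹)³² = u¹², (u¹¹)³³ = u²³, (u¹¹)³⁴ = e.
The smallest positive k with (u¹¹)ᵏ = e is 34.

Answer: 34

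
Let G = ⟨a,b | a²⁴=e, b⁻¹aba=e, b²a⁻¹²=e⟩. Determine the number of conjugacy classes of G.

The conjugacy classes (representative and size) are:
  [e] (size 1), [a] (size 2), [a²] (size 2), [a³] (size 2), [a⁴] (size 2), [a⁵] (size 2), [a¹⁸] (size 2), [a⁷] (size 2), [a¹⁶] (size 2), [a¹⁵] (size 2), [a¹⁴] (size 2), [a¹³] (size 2), [a¹²] (size 1), [a⁶b] (size 12), [a⁵b⁻¹] (size 12).
Class equation: 1 + 2 + 2 + 2 + 2 + 2 + 2 + 2 + 2 + 2 + 2 + 2 + 1 + 12 + 12 = 48 = |G|. So G has 15 conjugacy classes.

Answer: 15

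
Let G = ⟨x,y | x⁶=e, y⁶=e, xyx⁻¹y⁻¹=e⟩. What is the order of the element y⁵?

Compute successive powers until reaching e:
  (y⁵)¹ = y⁵, (y⁵)² = y⁴, (y⁵)³ = y³, (y⁵)⁴ = y², (y⁵)⁵ = y, (y⁵)⁶ = e.
The smallest positive k with (y⁵)ᵏ = e is 6.

Answer: 6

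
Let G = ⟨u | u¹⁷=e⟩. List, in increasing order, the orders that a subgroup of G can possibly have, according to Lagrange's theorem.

|G| = 17 = 17. By Lagrange's theorem the order of any subgroup divides 17; the divisors of 17 are 1, 17.

Answer: 1, 17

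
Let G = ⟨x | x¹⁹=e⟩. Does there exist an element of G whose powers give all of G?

|G| = 19. The element x has order 19 (its powers give 19 distinct elements), so ⟨x⟩ = G and G is cyclic.

Answer: Yes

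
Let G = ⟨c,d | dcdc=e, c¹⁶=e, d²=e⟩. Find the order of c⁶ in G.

Compute successive powers until reaching e:
  (c⁶)¹ = c⁶, (c⁶)² = c¹², (c⁶)³ = c², (c⁶)⁴ = c⁸, (c⁶)⁵ = c¹⁴, (c⁶)⁶ = c⁴, (c⁶)⁷ = c¹⁰, (c⁶)⁸ = e.
The smallest positive k with (c⁶)ᵏ = e is 8.

Answer: 8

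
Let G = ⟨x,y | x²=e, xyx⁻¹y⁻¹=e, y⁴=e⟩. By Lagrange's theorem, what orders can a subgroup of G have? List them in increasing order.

|G| = 8 = 2³. By Lagrange's theorem the order of any subgroup divides 8; the divisors of 8 are 1, 2, 4, 8.

Answer: 1, 2, 4, 8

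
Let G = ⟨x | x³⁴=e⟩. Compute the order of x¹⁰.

Compute successive powers until reaching e:
  (x¹⁰)¹ = x¹⁰, (x¹⁰)² = x²⁰, (x¹⁰)³ = x³⁰, (x¹⁰)⁴ = x⁶, (x¹⁰)⁵ = x¹⁶, (x¹⁰)⁶ = x²⁶, (x¹⁰)⁷ = x², (x¹⁰)⁸ = x¹², (x¹⁰)⁹ = x²², (x¹⁰)¹⁰ = x³², (x¹⁰)¹¹ = x⁸, (x¹⁰)¹² = x¹⁸, (x¹⁰)¹³ = x²⁸, (x¹⁰)¹⁴ = x⁴, (x¹⁰)¹⁵ = x¹⁴, (x¹⁰)¹⁶ = x²⁴, (x¹⁰)¹⁷ = e.
The smallest positive k with (x¹⁰)ᵏ = e is 17.

Answer: 17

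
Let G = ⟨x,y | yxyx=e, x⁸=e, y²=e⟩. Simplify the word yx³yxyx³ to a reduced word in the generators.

Multiply left to right, reducing at each step:
  y · x³ = x⁵y
  (x⁵y) · y = x⁵
  (x⁵) · x = x⁶
  (x⁶) · y = x⁶y
  (x⁶y) · x³ = x³y

Answer: x³y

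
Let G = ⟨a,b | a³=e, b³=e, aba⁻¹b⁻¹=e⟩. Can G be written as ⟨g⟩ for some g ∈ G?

|G| = 9, but the maximum element order in G is 3 < 9. No single element generates all of G, so G is not cyclic.

Answer: No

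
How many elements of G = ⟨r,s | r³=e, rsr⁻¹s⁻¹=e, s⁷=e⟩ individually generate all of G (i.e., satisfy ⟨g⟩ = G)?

G is cyclic of order 21. An element generates G iff its order is 21, and a cyclic group of order 21 has exactly φ(21) = 12 such elements.

Answer: 12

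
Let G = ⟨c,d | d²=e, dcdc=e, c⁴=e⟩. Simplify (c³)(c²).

Compute (c³) · (c²) by multiplying left to right and reducing via the relations at each step:
  (c³) · c² = c

Answer: c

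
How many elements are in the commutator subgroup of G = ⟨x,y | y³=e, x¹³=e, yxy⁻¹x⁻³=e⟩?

G' = [G, G] is generated by all commutators. The generator-pair commutators are: [x, y] = x¹¹.
The subgroup they normally generate is {e, x, x², x³, x⁴, x⁵, x⁶, x⁷, x⁸, x⁹, x¹⁰, x¹¹, x¹²}, of order 13.
Check: |G/G'| = 39/13 = 3 is the order of the abelianisation.

Answer: 13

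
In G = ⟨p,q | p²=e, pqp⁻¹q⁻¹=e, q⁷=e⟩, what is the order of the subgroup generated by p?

|⟨p⟩| equals the order of p. Compute successive powers until reaching e:
  p¹ = p, p² = e.
The smallest positive k with pᵏ = e is 2, so |⟨p⟩| = 2.

Answer: 2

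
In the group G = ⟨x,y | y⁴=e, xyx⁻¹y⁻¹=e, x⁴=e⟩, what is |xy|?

Compute successive powers until reaching e:
  (xy)¹ = xy, (xy)² = x²y², (xy)³ = x³y³, (xy)⁴ = e.
The smallest positive k with (xy)ᵏ = e is 4.

Answer: 4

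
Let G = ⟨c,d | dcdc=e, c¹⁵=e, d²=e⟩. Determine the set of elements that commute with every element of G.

An element z ∈ Z(G) iff z commutes with every generator.
For example e is central: e·c = c = c·e; e·d = d = d·e.
Whereas c ∉ Z(G) since c·d = cd ≠ c¹⁴d = d·c.
Checking each of the 30 elements this way gives Z(G) = {e}, of order 1.

Answer: {e}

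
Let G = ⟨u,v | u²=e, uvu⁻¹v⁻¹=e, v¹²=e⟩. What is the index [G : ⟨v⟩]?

First find ord(v) by computing successive powers:
  v¹ = v, v² = v², v³ = v³, v⁴ = v⁴, v⁵ = v⁵, v⁶ = v⁶, v⁷ = v⁷, v⁸ = v⁸, v⁹ = v⁹, v¹⁰ = v¹⁰, v¹¹ = v¹¹, v¹² = e.
So |⟨v⟩| = ord(v) = 12. With |G| = 24, by Lagrange [G : ⟨v⟩] = 24/12 = 2.

Answer: 2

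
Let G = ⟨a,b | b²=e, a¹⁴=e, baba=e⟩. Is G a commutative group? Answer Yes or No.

a·b = ab but b·a = a¹³b, so a·b ≠ b·a and G is not abelian.

Answer: No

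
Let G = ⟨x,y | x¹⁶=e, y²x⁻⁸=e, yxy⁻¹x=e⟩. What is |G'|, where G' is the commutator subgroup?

G' = [G, G] is generated by all commutators. The generator-pair commutators are: [x, y] = x².
The subgroup they normally generate is {e, x², x⁴, x⁶, x⁸, x¹⁰, x¹², x¹⁴}, of order 8.
Check: |G/G'| = 32/8 = 4 is the order of the abelianisation.

Answer: 8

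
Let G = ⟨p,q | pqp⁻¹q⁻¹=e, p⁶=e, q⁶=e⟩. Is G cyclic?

|G| = 36, but the maximum element order in G is 6 < 36. No single element generates all of G, so G is not cyclic.

Answer: No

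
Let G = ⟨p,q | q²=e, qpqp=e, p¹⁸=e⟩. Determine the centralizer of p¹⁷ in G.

⟨p¹⁷⟩ ⊆ C_G(p¹⁷) since powers of p¹⁷ commute with p¹⁷; so |C_G(p¹⁷)| ≥ |⟨p¹⁷⟩| = 18.
By orbit–stabilizer, |C_G(p¹⁷)| = |G| / |conj. class of p¹⁷| = 36 / 2 = 18.
The 18 elements commuting with p¹⁷ are {e, p, p², p³, p⁴, p⁵, p⁶, p⁷, p⁸, p⁹, p¹⁰, p¹¹, p¹², p¹³, p¹⁴, p¹⁵, p¹⁶, p¹⁷}.

Answer: {e, p, p², p³, p⁴, p⁵, p⁶, p⁷, p⁸, p⁹, p¹⁰, p¹¹, p¹², p¹³, p¹⁴, p¹⁵, p¹⁶, p¹⁷}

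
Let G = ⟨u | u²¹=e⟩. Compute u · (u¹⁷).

Compute u · (u¹⁷) by multiplying left to right and reducing via the relations at each step:
  u · u¹⁷ = u¹⁸

Answer: u¹⁸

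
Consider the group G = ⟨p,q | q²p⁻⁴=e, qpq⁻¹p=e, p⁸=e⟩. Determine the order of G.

Enumerate words in the generators, reducing via the relations: the distinct elements are
  {e, p, q, pq, p², p³, p⁴, p⁵, p⁶, p⁷, p²q, p³q, q⁻¹, pq⁻¹, p²q⁻¹, p³q⁻¹}.
No further products give new elements, so |G| = 16.

Answer: 16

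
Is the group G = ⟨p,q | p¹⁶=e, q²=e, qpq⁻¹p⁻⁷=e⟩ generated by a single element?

Every cyclic group is abelian. But p·q = pq while q·p = p⁷q, so p·q ≠ q·p and G is not abelian. Hence G is not cyclic.

Answer: No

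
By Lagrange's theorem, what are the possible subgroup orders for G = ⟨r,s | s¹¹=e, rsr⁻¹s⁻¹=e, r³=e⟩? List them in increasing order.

|G| = 33 = 3 · 11. By Lagrange's theorem the order of any subgroup divides 33; the divisors of 33 are 1, 3, 11, 33.

Answer: 1, 3, 11, 33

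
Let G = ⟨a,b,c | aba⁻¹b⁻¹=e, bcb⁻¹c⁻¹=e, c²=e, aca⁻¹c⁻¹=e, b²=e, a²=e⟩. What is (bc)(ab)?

Compute (bc) · (ab) by multiplying left to right and reducing via the relations at each step:
  (bc) · a = abc
  (abc) · b = ac

Answer: ac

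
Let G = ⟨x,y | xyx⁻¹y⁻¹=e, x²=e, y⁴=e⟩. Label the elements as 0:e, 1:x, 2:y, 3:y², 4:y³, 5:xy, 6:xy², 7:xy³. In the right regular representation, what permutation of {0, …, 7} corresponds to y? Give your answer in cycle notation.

(0 2 3 4)(1 5 6 7)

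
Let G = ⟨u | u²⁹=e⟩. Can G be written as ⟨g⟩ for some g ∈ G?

|G| = 29. The element u has order 29 (its powers give 29 distinct elements), so ⟨u⟩ = G and G is cyclic.

Answer: Yes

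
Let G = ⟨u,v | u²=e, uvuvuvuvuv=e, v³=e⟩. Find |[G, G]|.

G' = [G, G] is generated by all commutators. The generator-pair commutators are: [u, v] = uvuv².
The subgroup they normally generate is {e, u, v, v², uv, uvu, uvuv, uvuvu, v²uv²u, v²uv², v²u, uv², vu, vuv, vuvu, uv²uv²u, uv²uv², uv²u, v²uv, v²uvu, v²uvuv, vuv²uv², vuv²u, vuv², uvuv², uv²uv, uv²uvu, uv²uvuv, uvuv²uv², uvuv²u, v²uv²uv, uvuv²uv, uvuv²uvu, uvuv²uvuv, v²uv²uvuv², v²uv²uvu, v²uv²uvuv, v²uvuv²uv², v²uvuv²u, v²uvuv², vuvuv², vuv²uv, vuv²uvu, vuv²uvuv, vuvuv²uv², vuvuv²u, vuvuv²uv, uv²uvuv²uv², uv²uvuv²u, uv²uvuv², v²uvuv²uv, v²uvuv²uvu, vuv²uvuv²u, vuv²uvuv², uv²uvuv²uv, uv²uvuv²uvu, uvuv²uvuv²u, uvuv²uvuv², uvuv²uvuv²uv, vuv²uvuv²uv}, of order 60.
Check: |G/G'| = 60/60 = 1 is the order of the abelianisation.

Answer: 60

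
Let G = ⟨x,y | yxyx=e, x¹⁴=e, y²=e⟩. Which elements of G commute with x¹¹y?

⟨x¹¹y⟩ ⊆ C_G(x¹¹y) since powers of x¹¹y commute with x¹¹y; so |C_G(x¹¹y)| ≥ |⟨x¹¹y⟩| = 2.
By orbit–stabilizer, |C_G(x¹¹y)| = |G| / |conj. class of x¹¹y| = 28 / 7 = 4.
The 4 elements commuting with x¹¹y are {e, x⁷, x⁴y, x¹¹y}.

Answer: {e, x⁷, x⁴y, x¹¹y}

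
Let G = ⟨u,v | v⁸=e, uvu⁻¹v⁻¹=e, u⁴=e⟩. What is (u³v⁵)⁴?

Compute successive powers of (u³v⁵), reducing at each step:
  (u³v⁵)²: (u³v⁵) · u³ = u²v⁵;   (u²v⁵) · v⁵ = u²v²
  (u³v⁵)³: (u²v²) · u³ = uv²;   (uv²) · v⁵ = uv⁷
  (u³v⁵)⁴: (uv⁷) · u³ = v⁷;   (v⁷) · v⁵ = v⁴

Answer: v⁴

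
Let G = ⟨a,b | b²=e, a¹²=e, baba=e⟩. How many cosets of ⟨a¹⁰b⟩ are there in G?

First find ord(a¹⁰b) by computing successive powers:
  (a¹⁰b)¹ = a¹⁰b, (a¹⁰b)² = e.
So |⟨a¹⁰b⟩| = ord(a¹⁰b) = 2. With |G| = 24, by Lagrange [G : ⟨a¹⁰b⟩] = 24/2 = 12.

Answer: 12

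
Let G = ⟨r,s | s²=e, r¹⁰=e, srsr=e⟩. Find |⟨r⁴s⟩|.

|⟨r⁴s⟩| equals the order of r⁴s. Compute successive powers until reaching e:
  (r⁴s)¹ = r⁴s, (r⁴s)² = e.
The smallest positive k with (r⁴s)ᵏ = e is 2, so |⟨r⁴s⟩| = 2.

Answer: 2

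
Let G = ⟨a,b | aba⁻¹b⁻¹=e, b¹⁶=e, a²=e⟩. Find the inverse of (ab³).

The order of (ab³) is 16 (smallest k with (ab³)ᵏ = e), so (ab³)⁻¹ = (ab³)¹⁵ = ab¹³.
Check: (ab³) · (ab¹³) → (ab³) · a = b³;   (b³) · b¹³ = e, giving e as required.

Answer: ab¹³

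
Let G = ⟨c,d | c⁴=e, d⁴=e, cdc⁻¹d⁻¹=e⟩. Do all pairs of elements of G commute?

Each pair of generators commutes: c·d = cd = d·c. Since the generators pairwise commute, every element of G commutes with every other, so G is abelian.

Answer: Yes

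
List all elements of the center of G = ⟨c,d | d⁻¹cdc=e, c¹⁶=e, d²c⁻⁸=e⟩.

An element z ∈ Z(G) iff z commutes with every generator.
For example c⁸ is central: (c⁸)·c = c⁹ = c·(c⁸); (c⁸)·d = d⁻¹ = d·(c⁸).
Whereas c ∉ Z(G) since c·d = cd ≠ c⁷d⁻¹ = d·c.
Checking each of the 32 elements this way gives Z(G) = {e, c⁸}, of order 2.

Answer: {e, c⁸}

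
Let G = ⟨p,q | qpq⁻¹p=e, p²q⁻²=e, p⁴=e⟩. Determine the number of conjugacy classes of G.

The conjugacy classes (representative and size) are:
  [e] (size 1), [p³] (size 2), [p²] (size 1), [q⁻¹] (size 2), [pq] (size 2).
Class equation: 1 + 2 + 1 + 2 + 2 = 8 = |G|. So G has 5 conjugacy classes.

Answer: 5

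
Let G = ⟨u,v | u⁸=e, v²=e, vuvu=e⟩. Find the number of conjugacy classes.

The conjugacy classes (representative and size) are:
  [e] (size 1), [u] (size 2), [u⁶] (size 2), [u³] (size 2), [u⁴] (size 1), [v] (size 4), [u⁵v] (size 4).
Class equation: 1 + 2 + 2 + 2 + 1 + 4 + 4 = 16 = |G|. So G has 7 conjugacy classes.

Answer: 7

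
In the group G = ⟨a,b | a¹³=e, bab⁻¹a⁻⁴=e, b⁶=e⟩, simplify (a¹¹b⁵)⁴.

Compute successive powers of (a¹¹b⁵), reducing at each step:
  (a¹¹b⁵)²: (a¹¹b⁵) · a¹¹ = a⁴b⁵;   (a⁴b⁵) · b⁵ = a⁴b⁴
  (a¹¹b⁵)³: (a⁴b⁴) · a¹¹ = a¹²b⁴;   (a¹²b⁴) · b⁵ = a¹²b³
  (a¹¹b⁵)⁴: (a¹²b³) · a¹¹ = ab³;   (ab³) · b⁵ = ab²

Answer: ab²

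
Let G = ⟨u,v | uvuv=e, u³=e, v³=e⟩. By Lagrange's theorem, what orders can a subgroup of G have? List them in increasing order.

|G| = 12 = 2² · 3. By Lagrange's theorem the order of any subgroup divides 12; the divisors of 12 are 1, 2, 3, 4, 6, 12.

Answer: 1, 2, 3, 4, 6, 12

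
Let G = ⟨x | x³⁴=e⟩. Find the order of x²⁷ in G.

Compute successive powers until reaching e:
  (x²⁷)¹ = x²⁷, (x²⁷)² = x²⁰, (x²⁷)³ = x¹³, (x²⁷)⁴ = x⁶, (x²⁷)⁵ = x³³, (x²⁷)⁶ = x²⁶, (x²⁷)⁷ = x¹⁹, (x²⁷)⁸ = x¹², (x²⁷)⁹ = x⁵, (x²⁷)¹⁰ = x³², (x²⁷)¹¹ = x²⁵, (x²⁷)¹² = x¹⁸, (x²⁷)¹³ = x¹¹, (x²⁷)¹⁴ = x⁴, (x²⁷)¹⁵ = x³¹, (x²⁷)¹⁶ = x²⁴, (x²⁷)¹⁷ = x¹⁷, (x²⁷)¹⁸ = x¹⁰, (x²⁷)¹⁹ = x³, (x²⁷)²⁰ = x³⁰, (x²⁷)²¹ = x²³, (x²⁷)²² = x¹⁶, (x²⁷)²³ = x⁹, (x²⁷)²⁴ = x², (x²⁷)²⁵ = x²⁹, (x²⁷)²⁶ = x²², (x²⁷)²⁷ = x¹⁵, (x²⁷)²⁸ = x⁸, (x²⁷)²⁹ = x, (x²⁷)³⁰ = x²⁸, (x²⁷)³¹ = x²¹, (x²⁷)³² = x¹⁴, (x²⁷)³³ = x⁷, (x²⁷)³⁴ = e.
The smallest positive k with (x²⁷)ᵏ = e is 34.

Answer: 34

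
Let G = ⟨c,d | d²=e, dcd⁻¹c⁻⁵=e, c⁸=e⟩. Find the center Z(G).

An element z ∈ Z(G) iff z commutes with every generator.
For example c² is central: (c²)·c = c³ = c·(c²); (c²)·d = c²d = d·(c²).
Whereas c ∉ Z(G) since c·d = cd ≠ c⁵d = d·c.
Checking each of the 16 elements this way gives Z(G) = {e, c², c⁴, c⁶}, of order 4.

Answer: {e, c², c⁴, c⁶}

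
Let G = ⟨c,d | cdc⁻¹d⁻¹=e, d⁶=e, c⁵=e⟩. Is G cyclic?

|G| = 30. The element cd has order 30 (its powers give 30 distinct elements), so ⟨cd⟩ = G and G is cyclic.

Answer: Yes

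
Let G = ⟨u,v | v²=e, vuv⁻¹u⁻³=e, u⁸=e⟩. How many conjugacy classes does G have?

The conjugacy classes (representative and size) are:
  [e] (size 1), [u³] (size 2), [u²] (size 2), [u⁴] (size 1), [u⁵] (size 2), [u⁴v] (size 4), [uv] (size 4).
Class equation: 1 + 2 + 2 + 1 + 2 + 4 + 4 = 16 = |G|. So G has 7 conjugacy classes.

Answer: 7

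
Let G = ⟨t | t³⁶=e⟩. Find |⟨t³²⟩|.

|⟨t³²⟩| equals the order of t³². Compute successive powers until reaching e:
  (t³²)¹ = t³², (t³²)² = t²⁸, (t³²)³ = t²⁴, (t³²)⁴ = t²⁰, (t³²)⁵ = t¹⁶, (t³²)⁶ = t¹², (t³²)⁷ = t⁸, (t³²)⁸ = t⁴, (t³²)⁹ = e.
The smallest positive k with (t³²)ᵏ = e is 9, so |⟨t³²⟩| = 9.

Answer: 9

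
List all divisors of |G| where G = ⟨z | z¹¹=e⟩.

|G| = 11 = 11. By Lagrange's theorem the order of any subgroup divides 11; the divisors of 11 are 1, 11.

Answer: 1, 11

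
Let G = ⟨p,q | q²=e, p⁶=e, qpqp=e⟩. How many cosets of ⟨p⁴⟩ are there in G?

First find ord(p⁴) by computing successive powers:
  (p⁴)¹ = p⁴, (p⁴)² = p², (p⁴)³ = e.
So |⟨p⁴⟩| = ord(p⁴) = 3. With |G| = 12, by Lagrange [G : ⟨p⁴⟩] = 12/3 = 4.

Answer: 4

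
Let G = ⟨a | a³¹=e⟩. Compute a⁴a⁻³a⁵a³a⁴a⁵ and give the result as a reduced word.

Multiply left to right, reducing at each step:
  (a⁴) · a⁻³ = a
  a · a⁵ = a⁶
  (a⁶) · a³ = a⁹
  (a⁹) · a⁴ = a¹³
  (a¹³) · a⁵ = a¹⁸

Answer: a¹⁸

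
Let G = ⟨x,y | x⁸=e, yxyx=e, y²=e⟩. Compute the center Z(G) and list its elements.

An element z ∈ Z(G) iff z commutes with every generator.
For example x⁴ is central: (x⁴)·x = x⁵ = x·(x⁴); (x⁴)·y = x⁴y = y·(x⁴).
Whereas x ∉ Z(G) since x·y = xy ≠ x⁷y = y·x.
Checking each of the 16 elements this way gives Z(G) = {e, x⁴}, of order 2.

Answer: {e, x⁴}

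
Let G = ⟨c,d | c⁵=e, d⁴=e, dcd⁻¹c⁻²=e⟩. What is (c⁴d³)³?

Compute successive powers of (c⁴d³), reducing at each step:
  (c⁴d³)²: (c⁴d³) · c⁴ = cd³;   (cd³) · d³ = cd²
  (c⁴d³)³: (cd²) · c⁴ = c²d²;   (c²d²) · d³ = c²d

Answer: c²d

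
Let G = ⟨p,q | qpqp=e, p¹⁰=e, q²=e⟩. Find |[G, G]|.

G' = [G, G] is generated by all commutators. The generator-pair commutators are: [p, q] = p².
The subgroup they normally generate is {e, p², p⁴, p⁶, p⁸}, of order 5.
Check: |G/G'| = 20/5 = 4 is the order of the abelianisation.

Answer: 5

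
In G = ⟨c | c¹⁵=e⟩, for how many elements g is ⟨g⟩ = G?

G is cyclic of order 15. An element generates G iff its order is 15, and a cyclic group of order 15 has exactly φ(15) = 8 such elements.

Answer: 8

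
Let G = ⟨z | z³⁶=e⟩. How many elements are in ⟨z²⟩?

|⟨z²⟩| equals the order of z². Compute successive powers until reaching e:
  (z²)¹ = z², (z²)² = z⁴, (z²)³ = z⁶, (z²)⁴ = z⁸, (z²)⁵ = z¹⁰, (z²)⁶ = z¹², (z²)⁷ = z¹⁴, (z²)⁸ = z¹⁶, (z²)⁹ = z¹⁸, (z²)¹⁰ = z²⁰, (z²)¹¹ = z²², (z²)¹² = z²⁴, (z²)¹³ = z²⁶, (z²)¹⁴ = z²⁸, (z²)¹⁵ = z³⁰, (z²)¹⁶ = z³², (z²)¹⁷ = z³⁴, (z²)¹⁸ = e.
The smallest positive k with (z²)ᵏ = e is 18, so |⟨z²⟩| = 18.

Answer: 18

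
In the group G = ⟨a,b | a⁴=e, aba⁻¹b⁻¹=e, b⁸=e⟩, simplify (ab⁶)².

Compute successive powers of (ab⁶), reducing at each step:
  (ab⁶)²: (ab⁶) · a = a²b⁶;   (a²b⁶) · b⁶ = a²b⁴

Answer: a²b⁴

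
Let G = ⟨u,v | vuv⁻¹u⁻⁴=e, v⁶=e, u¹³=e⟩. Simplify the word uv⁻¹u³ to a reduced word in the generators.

Multiply left to right, reducing at each step:
  u · v⁻¹ = uv⁵
  (uv⁵) · u³ = u⁵v⁵

Answer: u⁵v⁵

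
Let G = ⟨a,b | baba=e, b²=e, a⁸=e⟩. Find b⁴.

Compute successive powers of b, reducing at each step:
  b²: b · b = e
  b³: e · b = b
  b⁴: b · b = e

Answer: e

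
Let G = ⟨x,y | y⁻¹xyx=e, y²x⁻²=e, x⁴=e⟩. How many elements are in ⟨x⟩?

|⟨x⟩| equals the order of x. Compute successive powers until reaching e:
  x¹ = x, x² = x², x³ = x³, x⁴ = e.
The smallest positive k with xᵏ = e is 4, so |⟨x⟩| = 4.

Answer: 4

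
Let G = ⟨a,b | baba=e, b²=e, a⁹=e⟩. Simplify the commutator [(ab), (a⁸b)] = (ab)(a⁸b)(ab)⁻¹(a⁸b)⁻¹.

[(ab), (a⁸b)] = (ab)·(a⁸b)·(ab)⁻¹·(a⁸b)⁻¹.
  (ab) · (a⁸b) = a²
  (a²) · (ab) = a³b
  (a³b) · (a⁸b) = a⁴

Answer: a⁴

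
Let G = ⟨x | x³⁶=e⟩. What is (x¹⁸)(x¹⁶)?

Compute (x¹⁸) · (x¹⁶) by multiplying left to right and reducing via the relations at each step:
  (x¹⁸) · x¹⁶ = x³⁴

Answer: x³⁴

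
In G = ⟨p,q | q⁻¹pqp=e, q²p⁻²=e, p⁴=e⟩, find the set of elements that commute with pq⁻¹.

⟨pq⁻¹⟩ ⊆ C_G(pq⁻¹) since powers of pq⁻¹ commute with pq⁻¹; so |C_G(pq⁻¹)| ≥ |⟨pq⁻¹⟩| = 4.
By orbit–stabilizer, |C_G(pq⁻¹)| = |G| / |conj. class of pq⁻¹| = 8 / 2 = 4.
The 4 elements commuting with pq⁻¹ are {e, p², pq, pq⁻¹}.

Answer: {e, p², pq, pq⁻¹}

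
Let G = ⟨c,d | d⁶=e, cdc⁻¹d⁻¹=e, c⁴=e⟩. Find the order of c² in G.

Compute successive powers until reaching e:
  (c²)¹ = c², (c²)² = e.
The smallest positive k with (c²)ᵏ = e is 2.

Answer: 2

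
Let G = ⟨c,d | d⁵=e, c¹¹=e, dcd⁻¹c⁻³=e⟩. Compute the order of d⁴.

Compute successive powers until reaching e:
  (d⁴)¹ = d⁴, (d⁴)² = d³, (d⁴)³ = d², (d⁴)⁴ = d, (d⁴)⁵ = e.
The smallest positive k with (d⁴)ᵏ = e is 5.

Answer: 5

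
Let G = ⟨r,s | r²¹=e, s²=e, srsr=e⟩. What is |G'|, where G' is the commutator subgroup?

G' = [G, G] is generated by all commutators. The generator-pair commutators are: [r, s] = r².
The subgroup they normally generate is {e, r, r², r³, r⁴, r⁵, r⁶, r⁷, r⁸, r⁹, r¹⁰, r¹¹, r¹², r¹³, r¹⁴, r¹⁵, r¹⁶, r¹⁷, r¹⁸, r¹⁹, r²⁰}, of order 21.
Check: |G/G'| = 42/21 = 2 is the order of the abelianisation.

Answer: 21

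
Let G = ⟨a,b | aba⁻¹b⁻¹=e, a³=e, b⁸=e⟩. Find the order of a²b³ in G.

Compute successive powers until reaching e:
  (a²b³)¹ = a²b³, (a²b³)² = ab⁶, (a²b³)³ = b, (a²b³)⁴ = a²b⁴, (a²b³)⁵ = ab⁷, (a²b³)⁶ = b², (a²b³)⁷ = a²b⁵, (a²b³)⁸ = a, (a²b³)⁹ = b³, (a²b³)¹⁰ = a²b⁶, (a²b³)¹¹ = ab, (a²b³)¹² = b⁴, (a²b³)¹³ = a²b⁷, (a²b³)¹⁴ = ab², (a²b³)¹⁵ = b⁵, (a²b³)¹⁶ = a², (a²b³)¹⁷ = ab³, (a²b³)¹⁸ = b⁶, (a²b³)¹⁹ = a²b, (a²b³)²⁰ = ab⁴, (a²b³)²¹ = b⁷, (a²b³)²² = a²b², (a²b³)²³ = ab⁵, (a²b³)²⁴ = e.
The smallest positive k with (a²b³)ᵏ = e is 24.

Answer: 24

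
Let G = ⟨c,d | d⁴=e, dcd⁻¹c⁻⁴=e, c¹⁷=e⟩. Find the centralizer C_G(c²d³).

⟨c²d³⟩ ⊆ C_G(c²d³) since powers of c²d³ commute with c²d³; so |C_G(c²d³)| ≥ |⟨c²d³⟩| = 4.
By orbit–stabilizer, |C_G(c²d³)| = |G| / |conj. class of c²d³| = 68 / 17 = 4.
The 4 elements commuting with c²d³ are {e, c²d³, c⁹d, c¹¹d²}.

Answer: {e, c²d³, c⁹d, c¹¹d²}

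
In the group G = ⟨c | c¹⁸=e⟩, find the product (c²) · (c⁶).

Compute (c²) · (c⁶) by multiplying left to right and reducing via the relations at each step:
  (c²) · c⁶ = c⁸

Answer: c⁸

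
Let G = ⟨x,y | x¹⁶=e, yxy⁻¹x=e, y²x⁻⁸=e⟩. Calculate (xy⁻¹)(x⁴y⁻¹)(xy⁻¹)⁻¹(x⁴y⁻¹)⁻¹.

[(xy⁻¹), (x⁴y⁻¹)] = (xy⁻¹)·(x⁴y⁻¹)·(xy⁻¹)⁻¹·(x⁴y⁻¹)⁻¹.
  (xy⁻¹) · (x⁴y⁻¹) = x⁵
  (x⁵) · (xy) = x⁶y
  (x⁶y) · (x⁴y) = x¹⁰

Answer: x¹⁰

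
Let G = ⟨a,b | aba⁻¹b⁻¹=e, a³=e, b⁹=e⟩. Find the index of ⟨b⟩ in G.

First find ord(b) by computing successive powers:
  b¹ = b, b² = b², b³ = b³, b⁴ = b⁴, b⁵ = b⁵, b⁶ = b⁶, b⁷ = b⁷, b⁸ = b⁸, b⁹ = e.
So |⟨b⟩| = ord(b) = 9. With |G| = 27, by Lagrange [G : ⟨b⟩] = 27/9 = 3.

Answer: 3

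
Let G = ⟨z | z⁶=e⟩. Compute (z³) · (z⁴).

Compute (z³) · (z⁴) by multiplying left to right and reducing via the relations at each step:
  (z³) · z⁴ = z

Answer: z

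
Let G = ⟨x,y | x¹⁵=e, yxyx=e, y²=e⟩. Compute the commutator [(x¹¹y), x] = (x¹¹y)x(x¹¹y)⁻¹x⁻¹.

[(x¹¹y), x] = (x¹¹y)·x·(x¹¹y)⁻¹·x⁻¹.
  (x¹¹y) · x = x¹⁰y
  (x¹⁰y) · (x¹¹y) = x¹⁴
  (x¹⁴) · (x¹⁴) = x¹³

Answer: x¹³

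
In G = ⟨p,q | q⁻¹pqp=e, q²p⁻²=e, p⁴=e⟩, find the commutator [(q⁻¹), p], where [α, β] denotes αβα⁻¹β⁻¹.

[(q⁻¹), p] = (q⁻¹)·p·(q⁻¹)⁻¹·p⁻¹.
  (q⁻¹) · p = pq
  (pq) · q = p³
  (p³) · (p³) = p²

Answer: p²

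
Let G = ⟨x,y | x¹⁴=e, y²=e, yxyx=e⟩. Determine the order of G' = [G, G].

G' = [G, G] is generated by all commutators. The generator-pair commutators are: [x, y] = x².
The subgroup they normally generate is {e, x², x⁴, x⁶, x⁸, x¹⁰, x¹²}, of order 7.
Check: |G/G'| = 28/7 = 4 is the order of the abelianisation.

Answer: 7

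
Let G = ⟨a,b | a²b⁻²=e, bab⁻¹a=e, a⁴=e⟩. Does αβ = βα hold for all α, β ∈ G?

a·b = ab but b·a = ab⁻¹, so a·b ≠ b·a and G is not abelian.

Answer: No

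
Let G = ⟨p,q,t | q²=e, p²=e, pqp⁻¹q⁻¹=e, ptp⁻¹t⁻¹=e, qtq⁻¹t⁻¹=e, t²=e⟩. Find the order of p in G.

Compute successive powers until reaching e:
  p¹ = p, p² = e.
The smallest positive k with pᵏ = e is 2.

Answer: 2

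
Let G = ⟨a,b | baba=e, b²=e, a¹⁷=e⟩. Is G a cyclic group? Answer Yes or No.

Every cyclic group is abelian. But a·b = ab while b·a = a¹⁶b, so a·b ≠ b·a and G is not abelian. Hence G is not cyclic.

Answer: No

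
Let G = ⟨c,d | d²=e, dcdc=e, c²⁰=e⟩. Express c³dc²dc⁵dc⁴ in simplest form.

Multiply left to right, reducing at each step:
  (c³) · d = c³d
  (c³d) · c² = cd
  (cd) · d = c
  c · c⁵ = c⁶
  (c⁶) · d = c⁶d
  (c⁶d) · c⁴ = c²d

Answer: c²d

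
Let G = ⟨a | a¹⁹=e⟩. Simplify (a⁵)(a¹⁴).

Compute (a⁵) · (a¹⁴) by multiplying left to right and reducing via the relations at each step:
  (a⁵) · a¹⁴ = e

Answer: e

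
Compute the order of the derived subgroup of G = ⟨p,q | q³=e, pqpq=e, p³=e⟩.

G' = [G, G] is generated by all commutators. The generator-pair commutators are: [p, q] = pq²p.
The subgroup they normally generate is {e, pq, p²q², pq²p}, of order 4.
Check: |G/G'| = 12/4 = 3 is the order of the abelianisation.

Answer: 4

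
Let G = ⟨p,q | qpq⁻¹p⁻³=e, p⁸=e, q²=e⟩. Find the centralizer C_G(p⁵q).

⟨p⁵q⟩ ⊆ C_G(p⁵q) since powers of p⁵q commute with p⁵q; so |C_G(p⁵q)| ≥ |⟨p⁵q⟩| = 4.
By orbit–stabilizer, |C_G(p⁵q)| = |G| / |conj. class of p⁵q| = 16 / 4 = 4.
The 4 elements commuting with p⁵q are {e, p⁴, pq, p⁵q}.

Answer: {e, p⁴, pq, p⁵q}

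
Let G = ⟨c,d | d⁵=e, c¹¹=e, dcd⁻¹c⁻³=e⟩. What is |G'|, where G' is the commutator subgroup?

G' = [G, G] is generated by all commutators. The generator-pair commutators are: [c, d] = c⁹.
The subgroup they normally generate is {e, c, c², c³, c⁴, c⁵, c⁶, c⁷, c⁸, c⁹, c¹⁰}, of order 11.
Check: |G/G'| = 55/11 = 5 is the order of the abelianisation.

Answer: 11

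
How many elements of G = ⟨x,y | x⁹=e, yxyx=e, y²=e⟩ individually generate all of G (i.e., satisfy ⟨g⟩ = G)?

⟨g⟩ = G would require ord(g) = |G| = 18, but the maximum element order in G is 9 < 18. So G is not cyclic and no single element generates it: the count is 0.

Answer: 0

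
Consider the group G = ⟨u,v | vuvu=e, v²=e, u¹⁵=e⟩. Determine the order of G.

Enumerate words in the generators, reducing via the relations: the distinct elements are
  {e, u, v, uv, u², u³, u⁴, u⁵, u⁶, u⁷, u⁸, u⁹, u²v, u³v, u¹², u¹³, u¹¹, u¹⁰, u¹⁴, u⁴v, u⁵v, u⁶v, u⁷v, u⁸v, u⁹v, u¹²v, u¹³v, u¹¹v, u¹⁰v, u¹⁴v}.
No further products give new elements, so |G| = 30.

Answer: 30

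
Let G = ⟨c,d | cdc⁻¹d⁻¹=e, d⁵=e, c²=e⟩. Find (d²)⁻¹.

The order of (d²) is 5 (smallest k with (d²)ᵏ = e), so (d²)⁻¹ = (d²)⁴ = d³.
Check: (d²) · (d³) → (d²) · d³ = e, giving e as required.

Answer: d³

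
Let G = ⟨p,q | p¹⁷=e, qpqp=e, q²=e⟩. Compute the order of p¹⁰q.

Compute successive powers until reaching e:
  (p¹⁰q)¹ = p¹⁰q, (p¹⁰q)² = e.
The smallest positive k with (p¹⁰q)ᵏ = e is 2.

Answer: 2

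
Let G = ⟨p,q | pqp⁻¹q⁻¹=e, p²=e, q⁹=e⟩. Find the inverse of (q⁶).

The order of (q⁶) is 3 (smallest k with (q⁶)ᵏ = e), so (q⁶)⁻¹ = (q⁶)² = q³.
Check: (q⁶) · (q³) → (q⁶) · q³ = e, giving e as required.

Answer: q³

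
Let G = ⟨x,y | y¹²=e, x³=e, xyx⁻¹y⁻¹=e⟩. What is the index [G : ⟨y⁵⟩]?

First find ord(y⁵) by computing successive powers:
  (y⁵)¹ = y⁵, (y⁵)² = y¹⁰, (y⁵)³ = y³, (y⁵)⁴ = y⁸, (y⁵)⁵ = y, (y⁵)⁶ = y⁶, (y⁵)⁷ = y¹¹, (y⁵)⁸ = y⁴, (y⁵)⁹ = y⁹, (y⁵)¹⁰ = y², (y⁵)¹¹ = y⁷, (y⁵)¹² = e.
So |⟨y⁵⟩| = ord(y⁵) = 12. With |G| = 36, by Lagrange [G : ⟨y⁵⟩] = 36/12 = 3.

Answer: 3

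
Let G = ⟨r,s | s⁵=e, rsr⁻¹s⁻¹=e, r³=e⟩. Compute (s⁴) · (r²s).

Compute (s⁴) · (r²s) by multiplying left to right and reducing via the relations at each step:
  (s⁴) · r² = r²s⁴
  (r²s⁴) · s = r²

Answer: r²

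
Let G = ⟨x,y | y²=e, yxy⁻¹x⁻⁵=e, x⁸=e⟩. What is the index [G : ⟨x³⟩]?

First find ord(x³) by computing successive powers:
  (x³)¹ = x³, (x³)² = x⁶, (x³)³ = x, (x³)⁴ = x⁴, (x³)⁵ = x⁷, (x³)⁶ = x², (x³)⁷ = x⁵, (x³)⁸ = e.
So |⟨x³⟩| = ord(x³) = 8. With |G| = 16, by Lagrange [G : ⟨x³⟩] = 16/8 = 2.

Answer: 2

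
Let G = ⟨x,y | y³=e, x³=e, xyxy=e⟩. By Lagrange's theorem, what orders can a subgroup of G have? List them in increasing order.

|G| = 12 = 2² · 3. By Lagrange's theorem the order of any subgroup divides 12; the divisors of 12 are 1, 2, 3, 4, 6, 12.

Answer: 1, 2, 3, 4, 6, 12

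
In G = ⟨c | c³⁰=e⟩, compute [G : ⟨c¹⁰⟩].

First find ord(c¹⁰) by computing successive powers:
  (c¹⁰)¹ = c¹⁰, (c¹⁰)² = c²⁰, (c¹⁰)³ = e.
So |⟨c¹⁰⟩| = ord(c¹⁰) = 3. With |G| = 30, by Lagrange [G : ⟨c¹⁰⟩] = 30/3 = 10.

Answer: 10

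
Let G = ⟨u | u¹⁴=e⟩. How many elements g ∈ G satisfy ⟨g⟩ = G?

G is cyclic of order 14. An element generates G iff its order is 14, and a cyclic group of order 14 has exactly φ(14) = 6 such elements.

Answer: 6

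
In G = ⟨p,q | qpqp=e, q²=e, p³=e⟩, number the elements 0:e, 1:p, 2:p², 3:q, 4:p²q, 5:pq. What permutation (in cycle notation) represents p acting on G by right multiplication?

(0 1 2)(3 4 5)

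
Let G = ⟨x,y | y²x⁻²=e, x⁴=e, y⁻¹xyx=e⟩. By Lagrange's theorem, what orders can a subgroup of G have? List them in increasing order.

|G| = 8 = 2³. By Lagrange's theorem the order of any subgroup divides 8; the divisors of 8 are 1, 2, 4, 8.

Answer: 1, 2, 4, 8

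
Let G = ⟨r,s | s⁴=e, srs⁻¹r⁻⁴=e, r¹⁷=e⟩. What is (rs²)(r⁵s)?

Compute (rs²) · (r⁵s) by multiplying left to right and reducing via the relations at each step:
  (rs²) · r⁵ = r¹³s²
  (r¹³s²) · s = r¹³s³

Answer: r¹³s³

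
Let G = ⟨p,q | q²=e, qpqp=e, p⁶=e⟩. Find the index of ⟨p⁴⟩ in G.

First find ord(p⁴) by computing successive powers:
  (p⁴)¹ = p⁴, (p⁴)² = p², (p⁴)³ = e.
So |⟨p⁴⟩| = ord(p⁴) = 3. With |G| = 12, by Lagrange [G : ⟨p⁴⟩] = 12/3 = 4.

Answer: 4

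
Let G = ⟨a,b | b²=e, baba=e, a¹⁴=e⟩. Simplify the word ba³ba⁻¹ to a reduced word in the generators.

Multiply left to right, reducing at each step:
  b · a³ = a¹¹b
  (a¹¹b) · b = a¹¹
  (a¹¹) · a⁻¹ = a¹⁰

Answer: a¹⁰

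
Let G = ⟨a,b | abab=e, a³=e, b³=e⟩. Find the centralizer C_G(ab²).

⟨ab²⟩ ⊆ C_G(ab²) since powers of ab² commute with ab²; so |C_G(ab²)| ≥ |⟨ab²⟩| = 3.
By orbit–stabilizer, |C_G(ab²)| = |G| / |conj. class of ab²| = 12 / 4 = 3.
The 3 elements commuting with ab² are {e, ab², ba²}.

Answer: {e, ab², ba²}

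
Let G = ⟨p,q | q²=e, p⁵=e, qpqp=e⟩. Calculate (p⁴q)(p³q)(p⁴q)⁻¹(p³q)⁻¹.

[(p⁴q), (p³q)] = (p⁴q)·(p³q)·(p⁴q)⁻¹·(p³q)⁻¹.
  (p⁴q) · (p³q) = p
  p · (p⁴q) = q
  q · (p³q) = p²

Answer: p²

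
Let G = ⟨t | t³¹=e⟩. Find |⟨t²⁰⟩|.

|⟨t²⁰⟩| equals the order of t²⁰. Compute successive powers until reaching e:
  (t²⁰)¹ = t²⁰, (t²⁰)² = t⁹, (t²⁰)³ = t²⁹, (t²⁰)⁴ = t¹⁸, (t²⁰)⁵ = t⁷, (t²⁰)⁶ = t²⁷, (t²⁰)⁷ = t¹⁶, (t²⁰)⁸ = t⁵, (t²⁰)⁹ = t²⁵, (t²⁰)¹⁰ = t¹⁴, (t²⁰)¹¹ = t³, (t²⁰)¹² = t²³, (t²⁰)¹³ = t¹², (t²⁰)¹⁴ = t, (t²⁰)¹⁵ = t²¹, (t²⁰)¹⁶ = t¹⁰, (t²⁰)¹⁷ = t³⁰, (t²⁰)¹⁸ = t¹⁹, (t²⁰)¹⁹ = t⁸, (t²⁰)²⁰ = t²⁸, (t²⁰)²¹ = t¹⁷, (t²⁰)²² = t⁶, (t²⁰)²³ = t²⁶, (t²⁰)²⁴ = t¹⁵, (t²⁰)²⁵ = t⁴, (t²⁰)²⁶ = t²⁴, (t²⁰)²⁷ = t¹³, (t²⁰)²⁸ = t², (t²⁰)²⁹ = t²², (t²⁰)³⁰ = t¹¹, (t²⁰)³¹ = e.
The smallest positive k with (t²⁰)ᵏ = e is 31, so |⟨t²⁰⟩| = 31.

Answer: 31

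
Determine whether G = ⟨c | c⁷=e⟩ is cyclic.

|G| = 7. The element c has order 7 (its powers give 7 distinct elements), so ⟨c⟩ = G and G is cyclic.

Answer: Yes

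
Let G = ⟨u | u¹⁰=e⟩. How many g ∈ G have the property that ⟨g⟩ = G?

G is cyclic of order 10. An element generates G iff its order is 10, and a cyclic group of order 10 has exactly φ(10) = 4 such elements.

Answer: 4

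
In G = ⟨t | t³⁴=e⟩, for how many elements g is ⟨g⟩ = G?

G is cyclic of order 34. An element generates G iff its order is 34, and a cyclic group of order 34 has exactly φ(34) = 16 such elements.

Answer: 16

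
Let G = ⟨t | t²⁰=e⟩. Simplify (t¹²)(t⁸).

Compute (t¹²) · (t⁸) by multiplying left to right and reducing via the relations at each step:
  (t¹²) · t⁸ = e

Answer: e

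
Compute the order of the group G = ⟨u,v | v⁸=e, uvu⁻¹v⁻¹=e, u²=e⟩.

Enumerate words in the generators, reducing via the relations: the distinct elements are
  {e, u, v, uv, v², v³, v⁴, v⁵, v⁶, v⁷, uv², uv³, uv⁴, uv⁵, uv⁶, uv⁷}.
No further products give new elements, so |G| = 16.

Answer: 16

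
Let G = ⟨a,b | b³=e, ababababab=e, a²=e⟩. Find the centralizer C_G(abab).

⟨abab⟩ ⊆ C_G(abab) since powers of abab commute with abab; so |C_G(abab)| ≥ |⟨abab⟩| = 5.
By orbit–stabilizer, |C_G(abab)| = |G| / |conj. class of abab| = 60 / 12 = 5.
The 5 elements commuting with abab are {e, ab, abab, b²ab²a, b²a}.

Answer: {e, ab, abab, b²ab²a, b²a}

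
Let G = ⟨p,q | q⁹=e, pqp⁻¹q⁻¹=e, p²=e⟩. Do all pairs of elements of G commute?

Each pair of generators commutes: p·q = pq = q·p. Since the generators pairwise commute, every element of G commutes with every other, so G is abelian.

Answer: Yes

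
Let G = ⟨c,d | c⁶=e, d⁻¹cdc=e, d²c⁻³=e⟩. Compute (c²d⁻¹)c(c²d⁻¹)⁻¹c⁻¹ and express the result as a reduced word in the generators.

[(c²d⁻¹), c] = (c²d⁻¹)·c·(c²d⁻¹)⁻¹·c⁻¹.
  (c²d⁻¹) · c = cd⁻¹
  (cd⁻¹) · (c²d) = c⁵
  (c⁵) · (c⁵) = c⁴

Answer: c⁴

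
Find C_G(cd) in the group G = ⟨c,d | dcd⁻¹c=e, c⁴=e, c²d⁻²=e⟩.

⟨cd⟩ ⊆ C_G(cd) since powers of cd commute with cd; so |C_G(cd)| ≥ |⟨cd⟩| = 4.
By orbit–stabilizer, |C_G(cd)| = |G| / |conj. class of cd| = 8 / 2 = 4.
The 4 elements commuting with cd are {e, c², cd⁻¹, cd}.

Answer: {e, c², cd⁻¹, cd}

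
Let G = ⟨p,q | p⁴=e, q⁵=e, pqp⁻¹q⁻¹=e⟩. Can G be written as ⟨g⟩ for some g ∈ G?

|G| = 20. The element pq has order 20 (its powers give 20 distinct elements), so ⟨pq⟩ = G and G is cyclic.

Answer: Yes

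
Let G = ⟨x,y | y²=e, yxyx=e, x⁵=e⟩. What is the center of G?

An element z ∈ Z(G) iff z commutes with every generator.
For example e is central: e·x = x = x·e; e·y = y = y·e.
Whereas x ∉ Z(G) since x·y = xy ≠ x⁴y = y·x.
Checking each of the 10 elements this way gives Z(G) = {e}, of order 1.

Answer: {e}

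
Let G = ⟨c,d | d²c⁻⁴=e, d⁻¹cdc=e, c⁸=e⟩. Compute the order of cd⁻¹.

Compute successive powers until reaching e:
  (cd⁻¹)¹ = cd⁻¹, (cd⁻¹)² = c⁴, (cd⁻¹)³ = cd, (cd⁻¹)⁴ = e.
The smallest positive k with (cd⁻¹)ᵏ = e is 4.

Answer: 4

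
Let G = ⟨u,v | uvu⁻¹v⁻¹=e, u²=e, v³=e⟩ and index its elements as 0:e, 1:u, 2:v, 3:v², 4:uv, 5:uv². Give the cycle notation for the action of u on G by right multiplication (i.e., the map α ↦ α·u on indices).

(0 1)(2 4)(3 5)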